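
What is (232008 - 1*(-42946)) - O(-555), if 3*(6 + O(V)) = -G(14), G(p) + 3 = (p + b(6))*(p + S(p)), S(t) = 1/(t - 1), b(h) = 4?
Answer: 3575565/13 ≈ 2.7504e+5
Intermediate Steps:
S(t) = 1/(-1 + t)
G(p) = -3 + (4 + p)*(p + 1/(-1 + p)) (G(p) = -3 + (p + 4)*(p + 1/(-1 + p)) = -3 + (4 + p)*(p + 1/(-1 + p)))
O(V) = -1163/13 (O(V) = -6 + (-(7 + 14³ - 6*14 + 3*14²)/(-1 + 14))/3 = -6 + (-(7 + 2744 - 84 + 3*196)/13)/3 = -6 + (-(7 + 2744 - 84 + 588)/13)/3 = -6 + (-3255/13)/3 = -6 + (-1*3255/13)/3 = -6 + (⅓)*(-3255/13) = -6 - 1085/13 = -1163/13)
(232008 - 1*(-42946)) - O(-555) = (232008 - 1*(-42946)) - 1*(-1163/13) = (232008 + 42946) + 1163/13 = 274954 + 1163/13 = 3575565/13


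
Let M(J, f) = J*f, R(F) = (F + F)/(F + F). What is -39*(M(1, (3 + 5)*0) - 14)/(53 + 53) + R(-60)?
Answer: 326/53 ≈ 6.1509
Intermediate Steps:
R(F) = 1 (R(F) = (2*F)/((2*F)) = (2*F)*(1/(2*F)) = 1)
-39*(M(1, (3 + 5)*0) - 14)/(53 + 53) + R(-60) = -39*(1*((3 + 5)*0) - 14)/(53 + 53) + 1 = -39*(1*(8*0) - 14)/106 + 1 = -39*(1*0 - 14)/106 + 1 = -39*(0 - 14)/106 + 1 = -(-546)/106 + 1 = -39*(-7/53) + 1 = 273/53 + 1 = 326/53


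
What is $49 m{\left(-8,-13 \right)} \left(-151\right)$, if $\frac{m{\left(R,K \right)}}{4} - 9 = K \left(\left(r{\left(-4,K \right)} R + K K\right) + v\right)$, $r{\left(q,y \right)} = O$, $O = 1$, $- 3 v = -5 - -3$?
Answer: $\frac{185803688}{3} \approx 6.1935 \cdot 10^{7}$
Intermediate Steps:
$v = \frac{2}{3}$ ($v = - \frac{-5 - -3}{3} = - \frac{-5 + 3}{3} = \left(- \frac{1}{3}\right) \left(-2\right) = \frac{2}{3} \approx 0.66667$)
$r{\left(q,y \right)} = 1$
$m{\left(R,K \right)} = 36 + 4 K \left(\frac{2}{3} + R + K^{2}\right)$ ($m{\left(R,K \right)} = 36 + 4 K \left(\left(1 R + K K\right) + \frac{2}{3}\right) = 36 + 4 K \left(\left(R + K^{2}\right) + \frac{2}{3}\right) = 36 + 4 K \left(\frac{2}{3} + R + K^{2}\right)$)
$49 m{\left(-8,-13 \right)} \left(-151\right) = 49 \left(36 + 4 \left(-13\right)^{3} + \frac{8}{3} \left(-13\right) + 4 \left(-13\right) \left(-8\right)\right) \left(-151\right) = 49 \left(36 + 4 \left(-2197\right) - \frac{104}{3} + 416\right) \left(-151\right) = 49 \left(36 - 8788 - \frac{104}{3} + 416\right) \left(-151\right) = 49 \left(- \frac{25112}{3}\right) \left(-151\right) = \left(- \frac{1230488}{3}\right) \left(-151\right) = \frac{185803688}{3}$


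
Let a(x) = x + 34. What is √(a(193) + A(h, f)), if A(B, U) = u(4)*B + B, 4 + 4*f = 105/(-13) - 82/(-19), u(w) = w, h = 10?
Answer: √277 ≈ 16.643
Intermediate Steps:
a(x) = 34 + x
f = -1917/988 (f = -1 + (105/(-13) - 82/(-19))/4 = -1 + (105*(-1/13) - 82*(-1/19))/4 = -1 + (-105/13 + 82/19)/4 = -1 + (¼)*(-929/247) = -1 - 929/988 = -1917/988 ≈ -1.9403)
A(B, U) = 5*B (A(B, U) = 4*B + B = 5*B)
√(a(193) + A(h, f)) = √((34 + 193) + 5*10) = √(227 + 50) = √277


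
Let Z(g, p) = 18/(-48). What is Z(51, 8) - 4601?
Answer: -36811/8 ≈ -4601.4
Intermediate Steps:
Z(g, p) = -3/8 (Z(g, p) = 18*(-1/48) = -3/8)
Z(51, 8) - 4601 = -3/8 - 4601 = -36811/8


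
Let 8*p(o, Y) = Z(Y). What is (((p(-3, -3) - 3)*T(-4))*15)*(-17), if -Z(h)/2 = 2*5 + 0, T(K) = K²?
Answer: 22440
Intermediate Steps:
Z(h) = -20 (Z(h) = -2*(2*5 + 0) = -2*(10 + 0) = -2*10 = -20)
p(o, Y) = -5/2 (p(o, Y) = (⅛)*(-20) = -5/2)
(((p(-3, -3) - 3)*T(-4))*15)*(-17) = (((-5/2 - 3)*(-4)²)*15)*(-17) = (-11/2*16*15)*(-17) = -88*15*(-17) = -1320*(-17) = 22440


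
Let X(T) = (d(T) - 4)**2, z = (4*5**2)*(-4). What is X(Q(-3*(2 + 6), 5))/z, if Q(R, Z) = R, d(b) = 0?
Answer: -1/25 ≈ -0.040000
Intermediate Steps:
z = -400 (z = (4*25)*(-4) = 100*(-4) = -400)
X(T) = 16 (X(T) = (0 - 4)**2 = (-4)**2 = 16)
X(Q(-3*(2 + 6), 5))/z = 16/(-400) = 16*(-1/400) = -1/25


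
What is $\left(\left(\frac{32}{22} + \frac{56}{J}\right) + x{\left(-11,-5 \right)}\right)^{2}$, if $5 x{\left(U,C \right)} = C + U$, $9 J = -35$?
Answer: $\frac{788544}{3025} \approx 260.68$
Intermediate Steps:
$J = - \frac{35}{9}$ ($J = \frac{1}{9} \left(-35\right) = - \frac{35}{9} \approx -3.8889$)
$x{\left(U,C \right)} = \frac{C}{5} + \frac{U}{5}$ ($x{\left(U,C \right)} = \frac{C + U}{5} = \frac{C}{5} + \frac{U}{5}$)
$\left(\left(\frac{32}{22} + \frac{56}{J}\right) + x{\left(-11,-5 \right)}\right)^{2} = \left(\left(\frac{32}{22} + \frac{56}{- \frac{35}{9}}\right) + \left(\frac{1}{5} \left(-5\right) + \frac{1}{5} \left(-11\right)\right)\right)^{2} = \left(\left(32 \cdot \frac{1}{22} + 56 \left(- \frac{9}{35}\right)\right) - \frac{16}{5}\right)^{2} = \left(\left(\frac{16}{11} - \frac{72}{5}\right) - \frac{16}{5}\right)^{2} = \left(- \frac{712}{55} - \frac{16}{5}\right)^{2} = \left(- \frac{888}{55}\right)^{2} = \frac{788544}{3025}$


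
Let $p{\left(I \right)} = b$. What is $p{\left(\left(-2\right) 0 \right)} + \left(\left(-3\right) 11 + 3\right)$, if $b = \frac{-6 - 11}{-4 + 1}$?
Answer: $- \frac{73}{3} \approx -24.333$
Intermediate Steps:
$b = \frac{17}{3}$ ($b = - \frac{17}{-3} = \left(-17\right) \left(- \frac{1}{3}\right) = \frac{17}{3} \approx 5.6667$)
$p{\left(I \right)} = \frac{17}{3}$
$p{\left(\left(-2\right) 0 \right)} + \left(\left(-3\right) 11 + 3\right) = \frac{17}{3} + \left(\left(-3\right) 11 + 3\right) = \frac{17}{3} + \left(-33 + 3\right) = \frac{17}{3} - 30 = - \frac{73}{3}$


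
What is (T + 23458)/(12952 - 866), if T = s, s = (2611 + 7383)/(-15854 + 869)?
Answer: 175754068/90554355 ≈ 1.9409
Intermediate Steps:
s = -9994/14985 (s = 9994/(-14985) = 9994*(-1/14985) = -9994/14985 ≈ -0.66693)
T = -9994/14985 ≈ -0.66693
(T + 23458)/(12952 - 866) = (-9994/14985 + 23458)/(12952 - 866) = (351508136/14985)/12086 = (351508136/14985)*(1/12086) = 175754068/90554355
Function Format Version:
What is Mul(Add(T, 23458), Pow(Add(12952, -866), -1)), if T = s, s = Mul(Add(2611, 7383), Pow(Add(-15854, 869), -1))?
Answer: Rational(175754068, 90554355) ≈ 1.9409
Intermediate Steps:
s = Rational(-9994, 14985) (s = Mul(9994, Pow(-14985, -1)) = Mul(9994, Rational(-1, 14985)) = Rational(-9994, 14985) ≈ -0.66693)
T = Rational(-9994, 14985) ≈ -0.66693
Mul(Add(T, 23458), Pow(Add(12952, -866), -1)) = Mul(Add(Rational(-9994, 14985), 23458), Pow(Add(12952, -866), -1)) = Mul(Rational(351508136, 14985), Pow(12086, -1)) = Mul(Rational(351508136, 14985), Rational(1, 12086)) = Rational(175754068, 90554355)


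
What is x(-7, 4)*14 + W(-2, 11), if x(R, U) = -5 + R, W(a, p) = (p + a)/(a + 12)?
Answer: -1671/10 ≈ -167.10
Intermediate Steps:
W(a, p) = (a + p)/(12 + a)
x(-7, 4)*14 + W(-2, 11) = (-5 - 7)*14 + (-2 + 11)/(12 - 2) = -12*14 + 9/10 = -168 + (⅒)*9 = -168 + 9/10 = -1671/10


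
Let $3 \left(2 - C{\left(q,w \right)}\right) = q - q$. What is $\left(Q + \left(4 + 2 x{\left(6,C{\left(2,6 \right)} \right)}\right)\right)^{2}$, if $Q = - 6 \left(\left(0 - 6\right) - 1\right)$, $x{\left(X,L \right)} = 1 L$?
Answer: $2500$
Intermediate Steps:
$C{\left(q,w \right)} = 2$ ($C{\left(q,w \right)} = 2 - \frac{q - q}{3} = 2 - 0 = 2 + 0 = 2$)
$x{\left(X,L \right)} = L$
$Q = 42$ ($Q = - 6 \left(\left(0 - 6\right) - 1\right) = - 6 \left(-6 - 1\right) = \left(-6\right) \left(-7\right) = 42$)
$\left(Q + \left(4 + 2 x{\left(6,C{\left(2,6 \right)} \right)}\right)\right)^{2} = \left(42 + \left(4 + 2 \cdot 2\right)\right)^{2} = \left(42 + \left(4 + 4\right)\right)^{2} = \left(42 + 8\right)^{2} = 50^{2} = 2500$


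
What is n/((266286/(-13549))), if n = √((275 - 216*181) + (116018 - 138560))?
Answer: -13549*I*√61363/266286 ≈ -12.604*I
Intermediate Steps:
n = I*√61363 (n = √((275 - 39096) - 22542) = √(-38821 - 22542) = √(-61363) = I*√61363 ≈ 247.72*I)
n/((266286/(-13549))) = (I*√61363)/((266286/(-13549))) = (I*√61363)/((266286*(-1/13549))) = (I*√61363)/(-266286/13549) = (I*√61363)*(-13549/266286) = -13549*I*√61363/266286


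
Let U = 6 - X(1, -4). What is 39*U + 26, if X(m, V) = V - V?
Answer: 260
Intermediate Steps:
X(m, V) = 0
U = 6 (U = 6 - 1*0 = 6 + 0 = 6)
39*U + 26 = 39*6 + 26 = 234 + 26 = 260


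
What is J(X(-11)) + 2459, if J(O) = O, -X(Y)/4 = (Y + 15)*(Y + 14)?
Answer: 2411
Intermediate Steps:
X(Y) = -4*(14 + Y)*(15 + Y) (X(Y) = -4*(Y + 15)*(Y + 14) = -4*(15 + Y)*(14 + Y) = -4*(14 + Y)*(15 + Y))
J(X(-11)) + 2459 = (-840 - 116*(-11) - 4*(-11)**2) + 2459 = (-840 + 1276 - 4*121) + 2459 = (-840 + 1276 - 484) + 2459 = -48 + 2459 = 2411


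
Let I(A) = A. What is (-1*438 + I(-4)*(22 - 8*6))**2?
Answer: 111556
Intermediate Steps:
(-1*438 + I(-4)*(22 - 8*6))**2 = (-1*438 - 4*(22 - 8*6))**2 = (-438 - 4*(22 - 1*48))**2 = (-438 - 4*(22 - 48))**2 = (-438 - 4*(-26))**2 = (-438 + 104)**2 = (-334)**2 = 111556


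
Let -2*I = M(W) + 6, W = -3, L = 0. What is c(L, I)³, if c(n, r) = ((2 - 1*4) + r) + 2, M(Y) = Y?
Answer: -27/8 ≈ -3.3750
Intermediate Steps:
I = -3/2 (I = -(-3 + 6)/2 = -½*3 = -3/2 ≈ -1.5000)
c(n, r) = r (c(n, r) = ((2 - 4) + r) + 2 = (-2 + r) + 2 = r)
c(L, I)³ = (-3/2)³ = -27/8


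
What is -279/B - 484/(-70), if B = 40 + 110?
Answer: 1769/350 ≈ 5.0543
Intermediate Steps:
B = 150
-279/B - 484/(-70) = -279/150 - 484/(-70) = -279*1/150 - 484*(-1/70) = -93/50 + 242/35 = 1769/350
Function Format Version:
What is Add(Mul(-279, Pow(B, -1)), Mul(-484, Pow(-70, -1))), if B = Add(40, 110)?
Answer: Rational(1769, 350) ≈ 5.0543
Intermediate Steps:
B = 150
Add(Mul(-279, Pow(B, -1)), Mul(-484, Pow(-70, -1))) = Add(Mul(-279, Pow(150, -1)), Mul(-484, Pow(-70, -1))) = Add(Mul(-279, Rational(1, 150)), Mul(-484, Rational(-1, 70))) = Add(Rational(-93, 50), Rational(242, 35)) = Rational(1769, 350)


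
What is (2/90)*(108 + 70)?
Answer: 178/45 ≈ 3.9556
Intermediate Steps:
(2/90)*(108 + 70) = (2*(1/90))*178 = (1/45)*178 = 178/45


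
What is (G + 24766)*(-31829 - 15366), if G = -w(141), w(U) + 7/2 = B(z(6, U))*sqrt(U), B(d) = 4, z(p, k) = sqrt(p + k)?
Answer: -2337993105/2 + 188780*sqrt(141) ≈ -1.1668e+9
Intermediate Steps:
z(p, k) = sqrt(k + p)
w(U) = -7/2 + 4*sqrt(U)
G = 7/2 - 4*sqrt(141) (G = -(-7/2 + 4*sqrt(141)) = 7/2 - 4*sqrt(141) ≈ -43.997)
(G + 24766)*(-31829 - 15366) = ((7/2 - 4*sqrt(141)) + 24766)*(-31829 - 15366) = (49539/2 - 4*sqrt(141))*(-47195) = -2337993105/2 + 188780*sqrt(141)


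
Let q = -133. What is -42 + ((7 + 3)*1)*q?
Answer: -1372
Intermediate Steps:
-42 + ((7 + 3)*1)*q = -42 + ((7 + 3)*1)*(-133) = -42 + (10*1)*(-133) = -42 + 10*(-133) = -42 - 1330 = -1372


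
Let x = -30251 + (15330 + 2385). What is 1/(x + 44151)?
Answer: 1/31615 ≈ 3.1631e-5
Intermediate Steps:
x = -12536 (x = -30251 + 17715 = -12536)
1/(x + 44151) = 1/(-12536 + 44151) = 1/31615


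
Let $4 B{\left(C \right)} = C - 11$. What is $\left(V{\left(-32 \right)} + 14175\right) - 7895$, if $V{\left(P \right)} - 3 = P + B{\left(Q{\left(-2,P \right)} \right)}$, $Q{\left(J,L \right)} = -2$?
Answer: $\frac{24991}{4} \approx 6247.8$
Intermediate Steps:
$B{\left(C \right)} = - \frac{11}{4} + \frac{C}{4}$ ($B{\left(C \right)} = \frac{C - 11}{4} = \frac{-11 + C}{4} = - \frac{11}{4} + \frac{C}{4}$)
$V{\left(P \right)} = - \frac{1}{4} + P$ ($V{\left(P \right)} = 3 + \left(P + \left(- \frac{11}{4} + \frac{1}{4} \left(-2\right)\right)\right) = 3 + \left(P - \frac{13}{4}\right) = 3 + \left(- \frac{13}{4} + P\right) = - \frac{1}{4} + P$)
$\left(V{\left(-32 \right)} + 14175\right) - 7895 = \left(\left(- \frac{1}{4} - 32\right) + 14175\right) - 7895 = \left(- \frac{129}{4} + 14175\right) - 7895 = \frac{56571}{4} - 7895 = \frac{24991}{4}$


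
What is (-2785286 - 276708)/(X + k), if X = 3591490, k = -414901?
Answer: -235538/244353 ≈ -0.96393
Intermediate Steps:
(-2785286 - 276708)/(X + k) = (-2785286 - 276708)/(3591490 - 414901) = -3061994/3176589 = -3061994*1/3176589 = -235538/244353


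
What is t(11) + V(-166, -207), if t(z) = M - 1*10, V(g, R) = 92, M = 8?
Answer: 90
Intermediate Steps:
t(z) = -2 (t(z) = 8 - 1*10 = 8 - 10 = -2)
t(11) + V(-166, -207) = -2 + 92 = 90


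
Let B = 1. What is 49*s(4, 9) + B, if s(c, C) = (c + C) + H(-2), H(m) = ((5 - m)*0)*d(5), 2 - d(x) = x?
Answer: 638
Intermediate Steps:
d(x) = 2 - x
H(m) = 0 (H(m) = ((5 - m)*0)*(2 - 1*5) = 0*(2 - 5) = 0*(-3) = 0)
s(c, C) = C + c (s(c, C) = (c + C) + 0 = (C + c) + 0 = C + c)
49*s(4, 9) + B = 49*(9 + 4) + 1 = 49*13 + 1 = 637 + 1 = 638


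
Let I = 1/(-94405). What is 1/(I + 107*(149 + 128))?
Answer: 94405/2798069794 ≈ 3.3739e-5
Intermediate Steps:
I = -1/94405 ≈ -1.0593e-5
1/(I + 107*(149 + 128)) = 1/(-1/94405 + 107*(149 + 128)) = 1/(-1/94405 + 107*277) = 1/(-1/94405 + 29639) = 1/(2798069794/94405) = 94405/2798069794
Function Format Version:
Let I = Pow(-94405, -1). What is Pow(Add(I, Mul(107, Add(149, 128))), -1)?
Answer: Rational(94405, 2798069794) ≈ 3.3739e-5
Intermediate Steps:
I = Rational(-1, 94405) ≈ -1.0593e-5
Pow(Add(I, Mul(107, Add(149, 128))), -1) = Pow(Add(Rational(-1, 94405), Mul(107, Add(149, 128))), -1) = Pow(Add(Rational(-1, 94405), Mul(107, 277)), -1) = Pow(Add(Rational(-1, 94405), 29639), -1) = Pow(Rational(2798069794, 94405), -1) = Rational(94405, 2798069794)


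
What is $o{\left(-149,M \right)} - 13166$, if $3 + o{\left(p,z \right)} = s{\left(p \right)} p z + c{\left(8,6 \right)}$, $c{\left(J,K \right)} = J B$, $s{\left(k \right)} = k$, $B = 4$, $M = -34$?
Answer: $-767971$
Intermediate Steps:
$c{\left(J,K \right)} = 4 J$ ($c{\left(J,K \right)} = J 4 = 4 J$)
$o{\left(p,z \right)} = 29 + z p^{2}$ ($o{\left(p,z \right)} = -3 + \left(p p z + 4 \cdot 8\right) = -3 + \left(p^{2} z + 32\right) = -3 + \left(z p^{2} + 32\right) = -3 + \left(32 + z p^{2}\right) = 29 + z p^{2}$)
$o{\left(-149,M \right)} - 13166 = \left(29 - 34 \left(-149\right)^{2}\right) - 13166 = \left(29 - 754834\right) - 13166 = -754805 - 13166 = -767971$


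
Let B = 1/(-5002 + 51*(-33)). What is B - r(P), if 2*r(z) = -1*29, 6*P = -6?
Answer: 193863/13370 ≈ 14.500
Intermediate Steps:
P = -1 (P = (⅙)*(-6) = -1)
r(z) = -29/2 (r(z) = (-1*29)/2 = (½)*(-29) = -29/2)
B = -1/6685 (B = 1/(-5002 - 1683) = 1/(-6685) = -1/6685 ≈ -0.00014959)
B - r(P) = -1/6685 - 1*(-29/2) = -1/6685 + 29/2 = 193863/13370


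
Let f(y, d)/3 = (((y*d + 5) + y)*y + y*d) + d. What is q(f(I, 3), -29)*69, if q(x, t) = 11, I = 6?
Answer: 759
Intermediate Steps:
f(y, d) = 3*d + 3*d*y + 3*y*(5 + y + d*y) (f(y, d) = 3*((((y*d + 5) + y)*y + y*d) + d) = 3*((((d*y + 5) + y)*y + d*y) + d) = 3*((((5 + d*y) + y)*y + d*y) + d) = 3*(((5 + y + d*y)*y + d*y) + d) = 3*((y*(5 + y + d*y) + d*y) + d) = 3*((d*y + y*(5 + y + d*y)) + d) = 3*(d + d*y + y*(5 + y + d*y)) = 3*d + 3*d*y + 3*y*(5 + y + d*y))
q(f(I, 3), -29)*69 = 11*69 = 759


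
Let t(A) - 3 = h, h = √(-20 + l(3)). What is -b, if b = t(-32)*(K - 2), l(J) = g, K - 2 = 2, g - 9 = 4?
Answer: -6 - 2*I*√7 ≈ -6.0 - 5.2915*I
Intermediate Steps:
g = 13 (g = 9 + 4 = 13)
K = 4 (K = 2 + 2 = 4)
l(J) = 13
h = I*√7 (h = √(-20 + 13) = √(-7) = I*√7 ≈ 2.6458*I)
t(A) = 3 + I*√7
b = 6 + 2*I*√7 (b = (3 + I*√7)*(4 - 2) = (3 + I*√7)*2 = 6 + 2*I*√7 ≈ 6.0 + 5.2915*I)
-b = -(6 + 2*I*√7) = -6 - 2*I*√7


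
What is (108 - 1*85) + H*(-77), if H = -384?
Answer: 29591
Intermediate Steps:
(108 - 1*85) + H*(-77) = (108 - 1*85) - 384*(-77) = (108 - 85) + 29568 = 23 + 29568 = 29591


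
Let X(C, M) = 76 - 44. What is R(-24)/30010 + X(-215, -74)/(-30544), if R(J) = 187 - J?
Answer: 342779/57289090 ≈ 0.0059833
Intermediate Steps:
X(C, M) = 32
R(-24)/30010 + X(-215, -74)/(-30544) = (187 - 1*(-24))/30010 + 32/(-30544) = (187 + 24)*(1/30010) + 32*(-1/30544) = 211*(1/30010) - 2/1909 = 211/30010 - 2/1909 = 342779/57289090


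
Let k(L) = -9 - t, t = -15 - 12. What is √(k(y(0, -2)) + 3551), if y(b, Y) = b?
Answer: √3569 ≈ 59.741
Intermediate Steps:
t = -27
k(L) = 18 (k(L) = -9 - 1*(-27) = -9 + 27 = 18)
√(k(y(0, -2)) + 3551) = √(18 + 3551) = √3569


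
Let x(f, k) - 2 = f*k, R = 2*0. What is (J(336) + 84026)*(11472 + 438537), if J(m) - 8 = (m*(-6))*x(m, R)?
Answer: 36001620018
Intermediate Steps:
R = 0
x(f, k) = 2 + f*k
J(m) = 8 - 12*m (J(m) = 8 + (m*(-6))*(2 + m*0) = 8 + (-6*m)*(2 + 0) = 8 - 6*m*2 = 8 - 12*m)
(J(336) + 84026)*(11472 + 438537) = ((8 - 12*336) + 84026)*(11472 + 438537) = ((8 - 4032) + 84026)*450009 = (-4024 + 84026)*450009 = 80002*450009 = 36001620018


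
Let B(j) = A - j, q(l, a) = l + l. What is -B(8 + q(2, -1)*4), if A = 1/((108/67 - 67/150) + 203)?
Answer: 49234614/2051861 ≈ 23.995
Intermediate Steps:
q(l, a) = 2*l
A = 10050/2051861 (A = 1/((108*(1/67) - 67*1/150) + 203) = 1/((108/67 - 67/150) + 203) = 1/(11711/10050 + 203) = 1/(2051861/10050) = 10050/2051861 ≈ 0.0048980)
B(j) = 10050/2051861 - j
-B(8 + q(2, -1)*4) = -(10050/2051861 - (8 + (2*2)*4)) = -(10050/2051861 - (8 + 4*4)) = -(10050/2051861 - (8 + 16)) = -(10050/2051861 - 1*24) = -(10050/2051861 - 24) = -1*(-49234614/2051861) = 49234614/2051861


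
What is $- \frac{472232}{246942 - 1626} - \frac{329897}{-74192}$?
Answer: $\frac{11473293977}{4550121168} \approx 2.5215$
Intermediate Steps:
$- \frac{472232}{246942 - 1626} - \frac{329897}{-74192} = - \frac{472232}{245316} - - \frac{329897}{74192} = \left(-472232\right) \frac{1}{245316} + \frac{329897}{74192} = - \frac{118058}{61329} + \frac{329897}{74192} = \frac{11473293977}{4550121168}$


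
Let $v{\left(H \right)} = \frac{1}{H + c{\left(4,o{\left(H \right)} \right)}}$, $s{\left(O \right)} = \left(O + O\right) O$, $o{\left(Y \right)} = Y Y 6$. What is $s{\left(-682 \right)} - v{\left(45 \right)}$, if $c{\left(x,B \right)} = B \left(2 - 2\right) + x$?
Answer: $\frac{45582151}{49} \approx 9.3025 \cdot 10^{5}$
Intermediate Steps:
$o{\left(Y \right)} = 6 Y^{2}$ ($o{\left(Y \right)} = Y^{2} \cdot 6 = 6 Y^{2}$)
$c{\left(x,B \right)} = x$ ($c{\left(x,B \right)} = B 0 + x = 0 + x = x$)
$s{\left(O \right)} = 2 O^{2}$ ($s{\left(O \right)} = 2 O O = 2 O^{2}$)
$v{\left(H \right)} = \frac{1}{4 + H}$ ($v{\left(H \right)} = \frac{1}{H + 4} = \frac{1}{4 + H}$)
$s{\left(-682 \right)} - v{\left(45 \right)} = 2 \left(-682\right)^{2} - \frac{1}{4 + 45} = 2 \cdot 465124 - \frac{1}{49} = 930248 - \frac{1}{49} = \frac{45582151}{49}$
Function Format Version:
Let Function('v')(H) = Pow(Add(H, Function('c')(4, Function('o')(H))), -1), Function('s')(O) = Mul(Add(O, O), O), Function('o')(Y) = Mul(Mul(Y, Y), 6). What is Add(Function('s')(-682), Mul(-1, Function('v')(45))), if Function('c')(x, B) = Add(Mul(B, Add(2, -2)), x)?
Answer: Rational(45582151, 49) ≈ 9.3025e+5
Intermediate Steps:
Function('o')(Y) = Mul(6, Pow(Y, 2)) (Function('o')(Y) = Mul(Pow(Y, 2), 6) = Mul(6, Pow(Y, 2)))
Function('c')(x, B) = x (Function('c')(x, B) = Add(Mul(B, 0), x) = Add(0, x) = x)
Function('s')(O) = Mul(2, Pow(O, 2)) (Function('s')(O) = Mul(Mul(2, O), O) = Mul(2, Pow(O, 2)))
Function('v')(H) = Pow(Add(4, H), -1) (Function('v')(H) = Pow(Add(H, 4), -1) = Pow(Add(4, H), -1))
Add(Function('s')(-682), Mul(-1, Function('v')(45))) = Add(Mul(2, Pow(-682, 2)), Mul(-1, Pow(Add(4, 45), -1))) = Add(Mul(2, 465124), Mul(-1, Pow(49, -1))) = Add(930248, Mul(-1, Rational(1, 49))) = Add(930248, Rational(-1, 49)) = Rational(45582151, 49)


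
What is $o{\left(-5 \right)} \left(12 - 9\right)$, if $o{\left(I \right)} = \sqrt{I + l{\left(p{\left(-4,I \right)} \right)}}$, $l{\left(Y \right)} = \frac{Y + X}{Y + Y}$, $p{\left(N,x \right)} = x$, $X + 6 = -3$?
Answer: $\frac{9 i \sqrt{10}}{5} \approx 5.6921 i$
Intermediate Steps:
$X = -9$ ($X = -6 - 3 = -9$)
$l{\left(Y \right)} = \frac{-9 + Y}{2 Y}$ ($l{\left(Y \right)} = \frac{Y - 9}{Y + Y} = \frac{-9 + Y}{2 Y}$)
$o{\left(I \right)} = \sqrt{I + \frac{-9 + I}{2 I}}$
$o{\left(-5 \right)} \left(12 - 9\right) = \frac{\sqrt{2 - \frac{18}{-5} + 4 \left(-5\right)}}{2} \left(12 - 9\right) = \frac{\sqrt{2 - - \frac{18}{5} - 20}}{2} \cdot 3 = \frac{\sqrt{2 + \frac{18}{5} - 20}}{2} \cdot 3 = \frac{\sqrt{- \frac{72}{5}}}{2} \cdot 3 = \frac{\frac{6}{5} i \sqrt{10}}{2} \cdot 3 = \frac{3 i \sqrt{10}}{5} \cdot 3 = \frac{9 i \sqrt{10}}{5}$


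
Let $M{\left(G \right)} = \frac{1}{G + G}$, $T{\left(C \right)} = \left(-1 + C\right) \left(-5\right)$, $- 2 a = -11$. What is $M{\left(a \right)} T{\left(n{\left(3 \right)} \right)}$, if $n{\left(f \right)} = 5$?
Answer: $- \frac{20}{11} \approx -1.8182$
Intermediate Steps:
$a = \frac{11}{2}$ ($a = \left(- \frac{1}{2}\right) \left(-11\right) = \frac{11}{2} \approx 5.5$)
$T{\left(C \right)} = 5 - 5 C$
$M{\left(G \right)} = \frac{1}{2 G}$
$M{\left(a \right)} T{\left(n{\left(3 \right)} \right)} = \frac{1}{2 \cdot \frac{11}{2}} \left(5 - 25\right) = \frac{1}{2} \cdot \frac{2}{11} \left(5 - 25\right) = \frac{1}{11} \left(-20\right) = - \frac{20}{11}$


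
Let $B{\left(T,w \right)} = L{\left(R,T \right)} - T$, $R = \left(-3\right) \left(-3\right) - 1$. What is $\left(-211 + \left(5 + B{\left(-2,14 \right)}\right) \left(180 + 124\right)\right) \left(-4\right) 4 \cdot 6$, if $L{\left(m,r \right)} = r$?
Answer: $-125664$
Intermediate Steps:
$R = 8$ ($R = 9 - 1 = 8$)
$B{\left(T,w \right)} = 0$ ($B{\left(T,w \right)} = T - T = 0$)
$\left(-211 + \left(5 + B{\left(-2,14 \right)}\right) \left(180 + 124\right)\right) \left(-4\right) 4 \cdot 6 = \left(-211 + \left(5 + 0\right) \left(180 + 124\right)\right) \left(-4\right) 4 \cdot 6 = \left(-211 + 5 \cdot 304\right) \left(\left(-16\right) 6\right) = \left(-211 + 1520\right) \left(-96\right) = 1309 \left(-96\right) = -125664$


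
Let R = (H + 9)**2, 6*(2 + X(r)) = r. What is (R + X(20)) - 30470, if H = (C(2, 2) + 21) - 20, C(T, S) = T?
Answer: -90974/3 ≈ -30325.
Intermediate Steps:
X(r) = -2 + r/6
H = 3 (H = (2 + 21) - 20 = 23 - 20 = 3)
R = 144 (R = (3 + 9)**2 = 12**2 = 144)
(R + X(20)) - 30470 = (144 + (-2 + (1/6)*20)) - 30470 = (144 + (-2 + 10/3)) - 30470 = (144 + 4/3) - 30470 = 436/3 - 30470 = -90974/3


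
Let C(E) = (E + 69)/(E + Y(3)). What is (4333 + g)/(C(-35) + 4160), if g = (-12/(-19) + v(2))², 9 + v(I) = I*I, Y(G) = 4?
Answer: 24352081/23271143 ≈ 1.0464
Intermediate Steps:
v(I) = -9 + I² (v(I) = -9 + I*I = -9 + I²)
g = 6889/361 (g = (-12/(-19) + (-9 + 2²))² = (-12*(-1/19) + (-9 + 4))² = (12/19 - 5)² = (-83/19)² = 6889/361 ≈ 19.083)
C(E) = (69 + E)/(4 + E) (C(E) = (E + 69)/(E + 4) = (69 + E)/(4 + E))
(4333 + g)/(C(-35) + 4160) = (4333 + 6889/361)/((69 - 35)/(4 - 35) + 4160) = 1571102/(361*(34/(-31) + 4160)) = 1571102/(361*(-1/31*34 + 4160)) = 1571102/(361*(-34/31 + 4160)) = 1571102/(361*(128926/31)) = (1571102/361)*(31/128926) = 24352081/23271143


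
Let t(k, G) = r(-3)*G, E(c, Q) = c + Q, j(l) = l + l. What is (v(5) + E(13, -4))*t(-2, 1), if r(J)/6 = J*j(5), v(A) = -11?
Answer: 360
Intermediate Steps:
j(l) = 2*l
E(c, Q) = Q + c
r(J) = 60*J (r(J) = 6*(J*(2*5)) = 6*(J*10) = 6*(10*J) = 60*J)
t(k, G) = -180*G (t(k, G) = (60*(-3))*G = -180*G)
(v(5) + E(13, -4))*t(-2, 1) = (-11 + (-4 + 13))*(-180*1) = (-11 + 9)*(-180) = -2*(-180) = 360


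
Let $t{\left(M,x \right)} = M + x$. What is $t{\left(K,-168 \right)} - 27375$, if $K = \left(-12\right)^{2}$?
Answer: $-27399$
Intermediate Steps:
$K = 144$
$t{\left(K,-168 \right)} - 27375 = \left(144 - 168\right) - 27375 = -24 - 27375 = -27399$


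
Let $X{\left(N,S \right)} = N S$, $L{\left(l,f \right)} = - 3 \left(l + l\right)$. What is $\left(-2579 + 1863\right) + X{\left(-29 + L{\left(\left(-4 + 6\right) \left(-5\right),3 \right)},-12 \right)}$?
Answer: $-1088$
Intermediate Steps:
$L{\left(l,f \right)} = - 6 l$ ($L{\left(l,f \right)} = - 3 \cdot 2 l = - 6 l$)
$\left(-2579 + 1863\right) + X{\left(-29 + L{\left(\left(-4 + 6\right) \left(-5\right),3 \right)},-12 \right)} = \left(-2579 + 1863\right) + \left(-29 - 6 \left(-4 + 6\right) \left(-5\right)\right) \left(-12\right) = -716 + \left(-29 - 6 \cdot 2 \left(-5\right)\right) \left(-12\right) = -716 + \left(-29 - -60\right) \left(-12\right) = -716 + \left(-29 + 60\right) \left(-12\right) = -716 + 31 \left(-12\right) = -716 - 372 = -1088$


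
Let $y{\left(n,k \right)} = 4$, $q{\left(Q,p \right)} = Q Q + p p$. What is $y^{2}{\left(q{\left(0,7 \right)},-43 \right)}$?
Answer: $16$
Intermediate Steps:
$q{\left(Q,p \right)} = Q^{2} + p^{2}$
$y^{2}{\left(q{\left(0,7 \right)},-43 \right)} = 4^{2} = 16$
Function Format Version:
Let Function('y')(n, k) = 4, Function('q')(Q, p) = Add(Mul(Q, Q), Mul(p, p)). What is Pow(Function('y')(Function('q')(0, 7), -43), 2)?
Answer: 16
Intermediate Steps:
Function('q')(Q, p) = Add(Pow(Q, 2), Pow(p, 2))
Pow(Function('y')(Function('q')(0, 7), -43), 2) = Pow(4, 2) = 16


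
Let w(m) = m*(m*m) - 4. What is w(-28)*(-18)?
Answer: 395208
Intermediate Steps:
w(m) = -4 + m³ (w(m) = m*m² - 4 = m³ - 4 = -4 + m³)
w(-28)*(-18) = (-4 + (-28)³)*(-18) = (-4 - 21952)*(-18) = -21956*(-18) = 395208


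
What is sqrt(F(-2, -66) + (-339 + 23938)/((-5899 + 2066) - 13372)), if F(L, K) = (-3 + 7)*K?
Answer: I*sqrt(78553195395)/17205 ≈ 16.29*I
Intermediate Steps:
F(L, K) = 4*K
sqrt(F(-2, -66) + (-339 + 23938)/((-5899 + 2066) - 13372)) = sqrt(4*(-66) + (-339 + 23938)/((-5899 + 2066) - 13372)) = sqrt(-264 + 23599/(-3833 - 13372)) = sqrt(-264 + 23599/(-17205)) = sqrt(-264 + 23599*(-1/17205)) = sqrt(-264 - 23599/17205) = sqrt(-4565719/17205) = I*sqrt(78553195395)/17205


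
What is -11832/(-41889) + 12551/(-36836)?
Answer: -29968429/514341068 ≈ -0.058266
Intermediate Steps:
-11832/(-41889) + 12551/(-36836) = -11832*(-1/41889) + 12551*(-1/36836) = 3944/13963 - 12551/36836 = -29968429/514341068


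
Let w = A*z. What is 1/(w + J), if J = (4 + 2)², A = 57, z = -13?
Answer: -1/705 ≈ -0.0014184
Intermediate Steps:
J = 36 (J = 6² = 36)
w = -741 (w = 57*(-13) = -741)
1/(w + J) = 1/(-741 + 36) = 1/(-705) = -1/705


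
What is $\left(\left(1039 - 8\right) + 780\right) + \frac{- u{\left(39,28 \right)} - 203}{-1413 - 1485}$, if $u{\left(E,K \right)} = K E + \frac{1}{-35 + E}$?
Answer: $\frac{6999431}{3864} \approx 1811.4$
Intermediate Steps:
$u{\left(E,K \right)} = \frac{1}{-35 + E} + E K$ ($u{\left(E,K \right)} = E K + \frac{1}{-35 + E} = \frac{1}{-35 + E} + E K$)
$\left(\left(1039 - 8\right) + 780\right) + \frac{- u{\left(39,28 \right)} - 203}{-1413 - 1485} = \left(\left(1039 - 8\right) + 780\right) + \frac{- \frac{1 + 28 \cdot 39^{2} - 1365 \cdot 28}{-35 + 39} - 203}{-1413 - 1485} = \left(\left(1039 - 8\right) + 780\right) + \frac{- \frac{1 + 28 \cdot 1521 - 38220}{4} - 203}{-2898} = \left(1031 + 780\right) + \left(- \frac{1 + 42588 - 38220}{4} - 203\right) \left(- \frac{1}{2898}\right) = 1811 + \left(- \frac{4369}{4} - 203\right) \left(- \frac{1}{2898}\right) = 1811 - - \frac{1727}{3864} = 1811 + \frac{1727}{3864} = \frac{6999431}{3864}$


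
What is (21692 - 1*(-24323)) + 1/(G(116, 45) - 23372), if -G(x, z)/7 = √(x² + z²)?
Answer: 25100805843853/545491815 + 7*√15481/545491815 ≈ 46015.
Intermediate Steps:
G(x, z) = -7*√(x² + z²)
(21692 - 1*(-24323)) + 1/(G(116, 45) - 23372) = (21692 - 1*(-24323)) + 1/(-7*√(116² + 45²) - 23372) = (21692 + 24323) + 1/(-7*√(13456 + 2025) - 23372) = 46015 + 1/(-7*√15481 - 23372) = 46015 + 1/(-23372 - 7*√15481)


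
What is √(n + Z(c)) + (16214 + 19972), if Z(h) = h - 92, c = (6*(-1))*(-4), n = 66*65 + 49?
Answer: 36186 + √4271 ≈ 36251.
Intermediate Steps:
n = 4339 (n = 4290 + 49 = 4339)
c = 24 (c = -6*(-4) = 24)
Z(h) = -92 + h
√(n + Z(c)) + (16214 + 19972) = √(4339 + (-92 + 24)) + (16214 + 19972) = √(4339 - 68) + 36186 = √4271 + 36186 = 36186 + √4271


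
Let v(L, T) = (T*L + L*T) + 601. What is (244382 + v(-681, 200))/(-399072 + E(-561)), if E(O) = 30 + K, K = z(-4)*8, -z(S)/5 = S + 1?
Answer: 9139/132974 ≈ 0.068728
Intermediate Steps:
z(S) = -5 - 5*S (z(S) = -5*(S + 1) = -5*(1 + S) = -5 - 5*S)
K = 120 (K = (-5 - 5*(-4))*8 = (-5 + 20)*8 = 15*8 = 120)
v(L, T) = 601 + 2*L*T (v(L, T) = (L*T + L*T) + 601 = 2*L*T + 601 = 601 + 2*L*T)
E(O) = 150 (E(O) = 30 + 120 = 150)
(244382 + v(-681, 200))/(-399072 + E(-561)) = (244382 + (601 + 2*(-681)*200))/(-399072 + 150) = (244382 + (601 - 272400))/(-398922) = (244382 - 271799)*(-1/398922) = -27417*(-1/398922) = 9139/132974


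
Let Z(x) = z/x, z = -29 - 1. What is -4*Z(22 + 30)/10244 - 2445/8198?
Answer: -40669950/136468007 ≈ -0.29802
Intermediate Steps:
z = -30
Z(x) = -30/x
-4*Z(22 + 30)/10244 - 2445/8198 = -(-120)/(22 + 30)/10244 - 2445/8198 = -(-120)/52*(1/10244) - 2445*1/8198 = -(-120)/52*(1/10244) - 2445/8198 = -4*(-15/26)*(1/10244) - 2445/8198 = (30/13)*(1/10244) - 2445/8198 = 15/66586 - 2445/8198 = -40669950/136468007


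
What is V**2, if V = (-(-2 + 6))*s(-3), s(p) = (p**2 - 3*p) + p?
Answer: 3600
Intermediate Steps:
s(p) = p**2 - 2*p
V = -60 (V = (-(-2 + 6))*(-3*(-2 - 3)) = (-1*4)*(-3*(-5)) = -4*15 = -60)
V**2 = (-60)**2 = 3600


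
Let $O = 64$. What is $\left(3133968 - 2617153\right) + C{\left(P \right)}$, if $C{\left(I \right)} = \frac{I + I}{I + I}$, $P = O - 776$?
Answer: $516816$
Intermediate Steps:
$P = -712$ ($P = 64 - 776 = -712$)
$C{\left(I \right)} = 1$ ($C{\left(I \right)} = \frac{2 I}{2 I} = 2 I \frac{1}{2 I} = 1$)
$\left(3133968 - 2617153\right) + C{\left(P \right)} = \left(3133968 - 2617153\right) + 1 = 516815 + 1 = 516816$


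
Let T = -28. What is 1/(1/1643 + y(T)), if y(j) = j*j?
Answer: 1643/1288113 ≈ 0.0012755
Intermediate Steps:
y(j) = j**2
1/(1/1643 + y(T)) = 1/(1/1643 + (-28)**2) = 1/(1/1643 + 784) = 1/(1288113/1643) = 1643/1288113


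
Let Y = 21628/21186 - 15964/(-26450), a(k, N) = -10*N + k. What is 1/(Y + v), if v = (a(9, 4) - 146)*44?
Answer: -140092425/1090812237424 ≈ -0.00012843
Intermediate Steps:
a(k, N) = k - 10*N
v = -7788 (v = ((9 - 10*4) - 146)*44 = ((9 - 40) - 146)*44 = (-31 - 146)*44 = -177*44 = -7788)
Y = 227568476/140092425 (Y = 21628*(1/21186) - 15964*(-1/26450) = 10814/10593 + 7982/13225 = 227568476/140092425 ≈ 1.6244)
1/(Y + v) = 1/(227568476/140092425 - 7788) = 1/(-1090812237424/140092425) = -140092425/1090812237424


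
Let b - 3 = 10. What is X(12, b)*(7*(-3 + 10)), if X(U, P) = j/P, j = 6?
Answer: 294/13 ≈ 22.615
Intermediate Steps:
b = 13 (b = 3 + 10 = 13)
X(U, P) = 6/P
X(12, b)*(7*(-3 + 10)) = (6/13)*(7*(-3 + 10)) = (6*(1/13))*(7*7) = (6/13)*49 = 294/13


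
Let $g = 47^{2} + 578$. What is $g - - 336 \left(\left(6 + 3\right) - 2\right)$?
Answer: $5139$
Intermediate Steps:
$g = 2787$ ($g = 2209 + 578 = 2787$)
$g - - 336 \left(\left(6 + 3\right) - 2\right) = 2787 - - 336 \left(\left(6 + 3\right) - 2\right) = 2787 - - 336 \left(9 - 2\right) = 2787 - \left(-336\right) 7 = 2787 - -2352 = 2787 + 2352 = 5139$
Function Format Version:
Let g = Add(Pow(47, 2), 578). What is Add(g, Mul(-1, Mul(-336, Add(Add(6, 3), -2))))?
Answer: 5139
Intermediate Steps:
g = 2787 (g = Add(2209, 578) = 2787)
Add(g, Mul(-1, Mul(-336, Add(Add(6, 3), -2)))) = Add(2787, Mul(-1, Mul(-336, Add(Add(6, 3), -2)))) = Add(2787, Mul(-1, Mul(-336, Add(9, -2)))) = Add(2787, Mul(-1, Mul(-336, 7))) = Add(2787, Mul(-1, -2352)) = Add(2787, 2352) = 5139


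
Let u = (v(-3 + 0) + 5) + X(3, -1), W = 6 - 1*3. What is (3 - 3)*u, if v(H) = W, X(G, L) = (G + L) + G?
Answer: 0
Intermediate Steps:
W = 3 (W = 6 - 3 = 3)
X(G, L) = L + 2*G
v(H) = 3
u = 13 (u = (3 + 5) + (-1 + 2*3) = 8 + (-1 + 6) = 8 + 5 = 13)
(3 - 3)*u = (3 - 3)*13 = 0*13 = 0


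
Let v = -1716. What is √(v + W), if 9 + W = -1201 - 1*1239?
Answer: 7*I*√85 ≈ 64.537*I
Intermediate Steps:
W = -2449 (W = -9 + (-1201 - 1*1239) = -9 + (-1201 - 1239) = -9 - 2440 = -2449)
√(v + W) = √(-1716 - 2449) = √(-4165) = 7*I*√85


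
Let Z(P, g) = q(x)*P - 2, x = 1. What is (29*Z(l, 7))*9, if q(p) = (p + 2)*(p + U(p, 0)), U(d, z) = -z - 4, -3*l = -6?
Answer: -5220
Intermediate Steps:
l = 2 (l = -1/3*(-6) = 2)
U(d, z) = -4 - z
q(p) = (-4 + p)*(2 + p) (q(p) = (p + 2)*(p + (-4 - 1*0)) = (2 + p)*(p + (-4 + 0)) = (2 + p)*(p - 4) = (2 + p)*(-4 + p) = (-4 + p)*(2 + p))
Z(P, g) = -2 - 9*P (Z(P, g) = (-8 + 1**2 - 2*1)*P - 2 = (-8 + 1 - 2)*P - 2 = -9*P - 2 = -2 - 9*P)
(29*Z(l, 7))*9 = (29*(-2 - 9*2))*9 = (29*(-2 - 18))*9 = (29*(-20))*9 = -580*9 = -5220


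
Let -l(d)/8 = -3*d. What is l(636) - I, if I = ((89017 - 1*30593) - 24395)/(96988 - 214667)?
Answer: 1796286285/117679 ≈ 15264.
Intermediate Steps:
I = -34029/117679 (I = ((89017 - 30593) - 24395)/(-117679) = (58424 - 24395)*(-1/117679) = 34029*(-1/117679) = -34029/117679 ≈ -0.28917)
l(d) = 24*d (l(d) = -(-24)*d = 24*d)
l(636) - I = 24*636 - 1*(-34029/117679) = 15264 + 34029/117679 = 1796286285/117679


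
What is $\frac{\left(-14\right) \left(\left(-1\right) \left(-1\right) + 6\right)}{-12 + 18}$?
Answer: $- \frac{49}{3} \approx -16.333$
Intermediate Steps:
$\frac{\left(-14\right) \left(\left(-1\right) \left(-1\right) + 6\right)}{-12 + 18} = \frac{\left(-14\right) \left(1 + 6\right)}{6} = \left(-14\right) 7 \cdot \frac{1}{6} = \left(-98\right) \frac{1}{6} = - \frac{49}{3}$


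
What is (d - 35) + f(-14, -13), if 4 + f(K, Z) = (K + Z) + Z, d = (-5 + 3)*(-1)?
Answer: -77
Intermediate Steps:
d = 2 (d = -2*(-1) = 2)
f(K, Z) = -4 + K + 2*Z (f(K, Z) = -4 + ((K + Z) + Z) = -4 + (K + 2*Z) = -4 + K + 2*Z)
(d - 35) + f(-14, -13) = (2 - 35) + (-4 - 14 + 2*(-13)) = -33 + (-4 - 14 - 26) = -33 - 44 = -77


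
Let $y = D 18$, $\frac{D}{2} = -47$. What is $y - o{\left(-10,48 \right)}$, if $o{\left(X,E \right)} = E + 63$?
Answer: $-1803$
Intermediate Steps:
$D = -94$ ($D = 2 \left(-47\right) = -94$)
$o{\left(X,E \right)} = 63 + E$
$y = -1692$ ($y = \left(-94\right) 18 = -1692$)
$y - o{\left(-10,48 \right)} = -1692 - \left(63 + 48\right) = -1692 - 111 = -1803$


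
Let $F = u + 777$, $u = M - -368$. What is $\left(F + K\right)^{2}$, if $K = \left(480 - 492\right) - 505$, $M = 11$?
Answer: $408321$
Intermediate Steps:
$u = 379$ ($u = 11 - -368 = 11 + 368 = 379$)
$F = 1156$ ($F = 379 + 777 = 1156$)
$K = -517$ ($K = -12 - 505 = -517$)
$\left(F + K\right)^{2} = \left(1156 - 517\right)^{2} = 639^{2} = 408321$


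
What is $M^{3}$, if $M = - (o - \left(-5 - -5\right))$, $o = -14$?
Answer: $2744$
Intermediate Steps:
$M = 14$ ($M = - (-14 - \left(-5 - -5\right)) = - (-14 - \left(-5 + 5\right)) = - (-14 - 0) = - (-14 + 0) = \left(-1\right) \left(-14\right) = 14$)
$M^{3} = 14^{3} = 2744$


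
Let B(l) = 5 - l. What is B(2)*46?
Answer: 138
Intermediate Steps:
B(2)*46 = (5 - 1*2)*46 = (5 - 2)*46 = 3*46 = 138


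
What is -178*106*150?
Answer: -2830200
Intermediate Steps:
-178*106*150 = -18868*150 = -2830200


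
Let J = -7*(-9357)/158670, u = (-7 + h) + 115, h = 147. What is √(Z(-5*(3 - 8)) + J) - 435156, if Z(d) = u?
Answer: -435156 + √714479532870/52890 ≈ -4.3514e+5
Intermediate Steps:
u = 255 (u = (-7 + 147) + 115 = 140 + 115 = 255)
Z(d) = 255
J = 21833/52890 (J = 65499*(1/158670) = 21833/52890 ≈ 0.41280)
√(Z(-5*(3 - 8)) + J) - 435156 = √(255 + 21833/52890) - 435156 = √(13508783/52890) - 435156 = √714479532870/52890 - 435156 = -435156 + √714479532870/52890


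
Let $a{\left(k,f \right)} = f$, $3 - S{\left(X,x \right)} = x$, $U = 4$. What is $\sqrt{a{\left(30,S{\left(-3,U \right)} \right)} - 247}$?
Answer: $2 i \sqrt{62} \approx 15.748 i$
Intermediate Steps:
$S{\left(X,x \right)} = 3 - x$
$\sqrt{a{\left(30,S{\left(-3,U \right)} \right)} - 247} = \sqrt{\left(3 - 4\right) - 247} = \sqrt{-1 - 247} = \sqrt{-248} = 2 i \sqrt{62}$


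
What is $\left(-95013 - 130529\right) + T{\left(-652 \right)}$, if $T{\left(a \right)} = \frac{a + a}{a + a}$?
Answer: $-225541$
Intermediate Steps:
$T{\left(a \right)} = 1$ ($T{\left(a \right)} = \frac{2 a}{2 a} = 2 a \frac{1}{2 a} = 1$)
$\left(-95013 - 130529\right) + T{\left(-652 \right)} = \left(-95013 - 130529\right) + 1 = -225542 + 1 = -225541$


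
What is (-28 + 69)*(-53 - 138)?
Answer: -7831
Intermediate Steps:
(-28 + 69)*(-53 - 138) = 41*(-191) = -7831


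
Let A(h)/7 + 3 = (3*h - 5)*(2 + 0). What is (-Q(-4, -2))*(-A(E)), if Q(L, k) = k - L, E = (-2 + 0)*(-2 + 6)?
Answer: -854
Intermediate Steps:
E = -8 (E = -2*4 = -8)
A(h) = -91 + 42*h (A(h) = -21 + 7*((3*h - 5)*(2 + 0)) = -21 + 7*((-5 + 3*h)*2) = -21 + 7*(-10 + 6*h) = -21 + (-70 + 42*h) = -91 + 42*h)
(-Q(-4, -2))*(-A(E)) = (-(-2 - 1*(-4)))*(-(-91 + 42*(-8))) = (-(-2 + 4))*(-(-91 - 336)) = (-1*2)*(-1*(-427)) = -2*427 = -854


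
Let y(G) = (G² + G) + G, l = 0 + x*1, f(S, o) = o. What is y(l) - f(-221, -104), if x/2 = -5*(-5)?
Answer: 2704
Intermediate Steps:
x = 50 (x = 2*(-5*(-5)) = 2*25 = 50)
l = 50 (l = 0 + 50*1 = 0 + 50 = 50)
y(G) = G² + 2*G (y(G) = (G + G²) + G = G² + 2*G)
y(l) - f(-221, -104) = 50*(2 + 50) - 1*(-104) = 50*52 + 104 = 2600 + 104 = 2704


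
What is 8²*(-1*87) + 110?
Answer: -5458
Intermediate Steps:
8²*(-1*87) + 110 = 64*(-87) + 110 = -5568 + 110 = -5458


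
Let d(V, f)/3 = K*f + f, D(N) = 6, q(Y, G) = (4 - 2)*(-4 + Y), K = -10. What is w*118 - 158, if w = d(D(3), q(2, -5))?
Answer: 12586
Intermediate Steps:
q(Y, G) = -8 + 2*Y (q(Y, G) = 2*(-4 + Y) = -8 + 2*Y)
d(V, f) = -27*f (d(V, f) = 3*(-10*f + f) = 3*(-9*f) = -27*f)
w = 108 (w = -27*(-8 + 2*2) = -27*(-8 + 4) = -27*(-4) = 108)
w*118 - 158 = 108*118 - 158 = 12744 - 158 = 12586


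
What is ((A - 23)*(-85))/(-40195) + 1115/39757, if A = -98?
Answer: -72816664/319606523 ≈ -0.22783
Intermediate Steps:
((A - 23)*(-85))/(-40195) + 1115/39757 = ((-98 - 23)*(-85))/(-40195) + 1115/39757 = -121*(-85)*(-1/40195) + 1115*(1/39757) = 10285*(-1/40195) + 1115/39757 = -2057/8039 + 1115/39757 = -72816664/319606523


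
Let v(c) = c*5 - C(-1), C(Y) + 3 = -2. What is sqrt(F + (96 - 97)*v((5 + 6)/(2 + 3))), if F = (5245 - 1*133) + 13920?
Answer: 2*sqrt(4754) ≈ 137.90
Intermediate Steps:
C(Y) = -5 (C(Y) = -3 - 2 = -5)
v(c) = 5 + 5*c (v(c) = c*5 - 1*(-5) = 5*c + 5 = 5 + 5*c)
F = 19032 (F = (5245 - 133) + 13920 = 5112 + 13920 = 19032)
sqrt(F + (96 - 97)*v((5 + 6)/(2 + 3))) = sqrt(19032 + (96 - 97)*(5 + 5*((5 + 6)/(2 + 3)))) = sqrt(19032 - (5 + 5*(11/5))) = sqrt(19032 - (5 + 11)) = sqrt(19032 - 1*16) = sqrt(19032 - 16) = sqrt(19016) = 2*sqrt(4754)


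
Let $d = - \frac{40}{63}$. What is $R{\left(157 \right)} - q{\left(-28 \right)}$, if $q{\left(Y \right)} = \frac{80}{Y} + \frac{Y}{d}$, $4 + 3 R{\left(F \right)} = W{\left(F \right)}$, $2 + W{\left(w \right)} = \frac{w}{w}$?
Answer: $- \frac{9011}{210} \approx -42.91$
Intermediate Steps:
$d = - \frac{40}{63}$ ($d = \left(-40\right) \frac{1}{63} = - \frac{40}{63} \approx -0.63492$)
$W{\left(w \right)} = -1$ ($W{\left(w \right)} = -2 + \frac{w}{w} = -2 + 1 = -1$)
$R{\left(F \right)} = - \frac{5}{3}$ ($R{\left(F \right)} = - \frac{4}{3} + \frac{1}{3} \left(-1\right) = - \frac{4}{3} - \frac{1}{3} = - \frac{5}{3}$)
$q{\left(Y \right)} = \frac{80}{Y} - \frac{63 Y}{40}$ ($q{\left(Y \right)} = \frac{80}{Y} + \frac{Y}{- \frac{40}{63}} = \frac{80}{Y} + Y \left(- \frac{63}{40}\right) = \frac{80}{Y} - \frac{63 Y}{40}$)
$R{\left(157 \right)} - q{\left(-28 \right)} = - \frac{5}{3} - \left(\frac{80}{-28} - - \frac{441}{10}\right) = - \frac{5}{3} - \left(80 \left(- \frac{1}{28}\right) + \frac{441}{10}\right) = - \frac{5}{3} - \left(- \frac{20}{7} + \frac{441}{10}\right) = - \frac{5}{3} - \frac{2887}{70} = - \frac{9011}{210}$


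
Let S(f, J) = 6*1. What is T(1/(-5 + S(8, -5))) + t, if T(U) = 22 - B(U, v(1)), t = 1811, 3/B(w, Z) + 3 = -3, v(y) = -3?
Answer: 3667/2 ≈ 1833.5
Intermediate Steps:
S(f, J) = 6
B(w, Z) = -½ (B(w, Z) = 3/(-3 - 3) = 3/(-6) = 3*(-⅙) = -½)
T(U) = 45/2 (T(U) = 22 - 1*(-½) = 22 + ½ = 45/2)
T(1/(-5 + S(8, -5))) + t = 45/2 + 1811 = 3667/2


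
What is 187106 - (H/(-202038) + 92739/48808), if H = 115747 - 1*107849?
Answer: 922523571913063/4930535352 ≈ 1.8710e+5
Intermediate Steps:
H = 7898 (H = 115747 - 107849 = 7898)
187106 - (H/(-202038) + 92739/48808) = 187106 - (7898/(-202038) + 92739/48808) = 187106 - (7898*(-1/202038) + 92739*(1/48808)) = 187106 - (-3949/101019 + 92739/48808) = 187106 - 1*9175658249/4930535352 = 187106 - 9175658249/4930535352 = 922523571913063/4930535352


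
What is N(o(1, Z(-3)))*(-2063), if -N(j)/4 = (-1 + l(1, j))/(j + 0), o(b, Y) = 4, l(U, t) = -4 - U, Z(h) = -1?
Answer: -12378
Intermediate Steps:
N(j) = 24/j (N(j) = -4*(-1 + (-4 - 1*1))/(j + 0) = -4*(-1 + (-4 - 1))/j = -4*(-1 - 5)/j = -(-24)/j = 24/j)
N(o(1, Z(-3)))*(-2063) = (24/4)*(-2063) = (24*(1/4))*(-2063) = 6*(-2063) = -12378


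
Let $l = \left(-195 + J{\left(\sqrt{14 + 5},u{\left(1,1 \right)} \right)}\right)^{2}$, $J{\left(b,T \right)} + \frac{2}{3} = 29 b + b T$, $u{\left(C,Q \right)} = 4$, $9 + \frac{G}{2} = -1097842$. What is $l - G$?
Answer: $\frac{20292106}{9} - 12914 \sqrt{19} \approx 2.1984 \cdot 10^{6}$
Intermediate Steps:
$G = -2195702$ ($G = -18 + 2 \left(-1097842\right) = -18 - 2195684 = -2195702$)
$J{\left(b,T \right)} = - \frac{2}{3} + 29 b + T b$ ($J{\left(b,T \right)} = - \frac{2}{3} + \left(29 b + b T\right) = - \frac{2}{3} + \left(29 b + T b\right) = - \frac{2}{3} + 29 b + T b$)
$l = \left(- \frac{587}{3} + 33 \sqrt{19}\right)^{2}$ ($l = \left(-195 + \left(- \frac{2}{3} + 29 \sqrt{14 + 5} + 4 \sqrt{14 + 5}\right)\right)^{2} = \left(-195 + \left(- \frac{2}{3} + 29 \sqrt{19} + 4 \sqrt{19}\right)\right)^{2} = \left(-195 - \left(\frac{2}{3} - 33 \sqrt{19}\right)\right)^{2} = \left(- \frac{587}{3} + 33 \sqrt{19}\right)^{2} \approx 2685.6$)
$l - G = \left(\frac{530788}{9} - 12914 \sqrt{19}\right) - -2195702 = \left(\frac{530788}{9} - 12914 \sqrt{19}\right) + 2195702 = \frac{20292106}{9} - 12914 \sqrt{19}$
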